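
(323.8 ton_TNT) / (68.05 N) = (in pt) 5.643e+13. Check: 1 ton_TNT = 4.184e+09 J, so 323.8 ton_TNT = 323.8 * 4.184e+09 = 1.3547792e+12 J. 68.05 N is already in N. Combine: 1.3547792e+12 J / 68.05 N = 1.9908585e+10 m. 1 pt = 0.00035277778 m, so 1.9908585e+10 m = 1.9908585e+10 / 0.00035277778 = 5.6433784e+13 pt ≈ 5.643e+13 pt (4 s.f.).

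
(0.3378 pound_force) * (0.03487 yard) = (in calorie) 1 pound_force = 4.4482216 N, so 0.3378 pound_force = 0.3378 * 4.4482216 = 1.5026093 N. 1 yard = 0.9144 m, so 0.03487 yard = 0.03487 * 0.9144 = 0.031885128 m. Combine: 1.5026093 N * 0.031885128 m = 0.047910889 J. 1 calorie = 4.184 J, so 0.047910889 J = 0.047910889 / 4.184 = 0.011450977 calorie ≈ 0.01145 calorie (4 s.f.). Final answer: 0.01145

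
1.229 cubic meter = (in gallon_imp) 1.229 cubic meter = 1.229 m^3. 1 gallon_imp = 0.00454609 m^3, so 1.229 m^3 = 1.229 / 0.00454609 = 270.34221 gallon_imp ≈ 270.3 gallon_imp (4 s.f.). Final answer: 270.3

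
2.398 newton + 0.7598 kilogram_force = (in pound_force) 2.398 newton = 2.398 N. 1 kilogram_force = 9.80665 N, so 0.7598 kilogram_force = 0.7598 * 9.80665 = 7.4510927 N. Sum: 2.398 + 7.4510927 = 9.8490927 N. 1 pound_force = 4.4482216 N, so 9.8490927 N = 9.8490927 / 4.4482216 = 2.2141641 pound_force ≈ 2.214 pound_force (4 s.f.). Final answer: 2.214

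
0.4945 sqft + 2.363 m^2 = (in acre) 1 sqft = 0.09290304 m^2, so 0.4945 sqft = 0.4945 * 0.09290304 = 0.045940553 m^2. 2.363 m^2 is already in m^2. Sum: 0.045940553 + 2.363 = 2.4089406 m^2. 1 acre = 4046.8564 m^2, so 2.4089406 m^2 = 2.4089406 / 4046.8564 = 0.00059526217 acre ≈ 0.0005953 acre (4 s.f.). Final answer: 0.0005953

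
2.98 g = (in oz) 1 g = 0.001 kg, so 2.98 g = 2.98 * 0.001 = 0.00298 kg. 1 oz = 0.028349523 kg, so 0.00298 kg = 0.00298 / 0.028349523 = 0.10511641 oz ≈ 0.1051 oz (4 s.f.). Final answer: 0.1051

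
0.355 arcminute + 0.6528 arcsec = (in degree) 1 arcminute = 0.00029088821 rad, so 0.355 arcminute = 0.355 * 0.00029088821 = 0.00010326531 rad. 1 arcsec = 4.8481368e-06 rad, so 0.6528 arcsec = 0.6528 * 4.8481368e-06 = 3.1648637e-06 rad. Sum: 0.00010326531 + 3.1648637e-06 = 0.00010643018 rad. 1 degree = 0.017453293 rad, so 0.00010643018 rad = 0.00010643018 / 0.017453293 = 0.006098 degree. Final answer: 0.006098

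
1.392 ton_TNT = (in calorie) 1.392e+09. Check: 1 ton_TNT = 4.184e+09 J, so 1.392 ton_TNT = 1.392 * 4.184e+09 = 5.824128e+09 J. 1 calorie = 4.184 J, so 5.824128e+09 J = 5.824128e+09 / 4.184 = 1.392e+09 calorie.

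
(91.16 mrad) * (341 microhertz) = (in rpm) 1 mrad = 0.001 rad, so 91.16 mrad = 91.16 * 0.001 = 0.09116 rad. 1 microhertz = 1e-06 Hz, so 341 microhertz = 341 * 1e-06 = 0.000341 Hz. Combine: 0.09116 rad * 0.000341 Hz = 3.108556e-05 rad/s. 1 rpm = 0.10471976 rad/s, so 3.108556e-05 rad/s = 3.108556e-05 / 0.10471976 = 0.00029684523 rpm ≈ 0.0002968 rpm (4 s.f.). Final answer: 0.0002968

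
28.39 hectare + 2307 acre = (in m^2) 1 hectare = 10000 m^2, so 28.39 hectare = 28.39 * 10000 = 283900 m^2. 1 acre = 4046.8564 m^2, so 2307 acre = 2307 * 4046.8564 = 9336097.8 m^2. Sum: 283900 + 9336097.8 = 9619997.8 m^2. Result: 9619997.8 m^2 ≈ 9.62e+06 m^2 (4 s.f.). Final answer: 9.62e+06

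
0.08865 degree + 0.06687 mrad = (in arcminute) 1 degree = 0.017453293 rad, so 0.08865 degree = 0.08865 * 0.017453293 = 0.0015472344 rad. 1 mrad = 0.001 rad, so 0.06687 mrad = 0.06687 * 0.001 = 6.687e-05 rad. Sum: 0.0015472344 + 6.687e-05 = 0.0016141044 rad. 1 arcminute = 0.00029088821 rad, so 0.0016141044 rad = 0.0016141044 / 0.00029088821 = 5.5488821 arcminute ≈ 5.549 arcminute (4 s.f.). Final answer: 5.549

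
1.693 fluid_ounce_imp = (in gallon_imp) 0.01058. Check: 1 fluid_ounce_imp = 2.8413063e-05 m^3, so 1.693 fluid_ounce_imp = 1.693 * 2.8413063e-05 = 4.8103315e-05 m^3. 1 gallon_imp = 0.00454609 m^3, so 4.8103315e-05 m^3 = 4.8103315e-05 / 0.00454609 = 0.01058125 gallon_imp ≈ 0.01058 gallon_imp (4 s.f.).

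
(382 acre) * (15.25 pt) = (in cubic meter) 8317. Check: 1 acre = 4046.8564 m^2, so 382 acre = 382 * 4046.8564 = 1545899.2 m^2. 1 pt = 0.00035277778 m, so 15.25 pt = 15.25 * 0.00035277778 = 0.0053798611 m. Combine: 1545899.2 m^2 * 0.0053798611 m = 8316.7227 m^3. 8316.7227 m^3 = 8316.7227 cubic meter ≈ 8317 cubic meter (4 s.f.).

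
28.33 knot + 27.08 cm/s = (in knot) 1 knot = 0.51444444 m/s, so 28.33 knot = 28.33 * 0.51444444 = 14.574211 m/s. 1 cm/s = 0.01 m/s, so 27.08 cm/s = 27.08 * 0.01 = 0.2708 m/s. Sum: 14.574211 + 0.2708 = 14.845011 m/s. 1 knot = 0.51444444 m/s, so 14.845011 m/s = 14.845011 / 0.51444444 = 28.856393 knot ≈ 28.86 knot (4 s.f.). Final answer: 28.86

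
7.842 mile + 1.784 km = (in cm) 1.44e+06. Check: 1 mile = 1609.344 m, so 7.842 mile = 7.842 * 1609.344 = 12620.476 m. 1 km = 1000 m, so 1.784 km = 1.784 * 1000 = 1784 m. Sum: 12620.476 + 1784 = 14404.476 m. 1 cm = 0.01 m, so 14404.476 m = 14404.476 / 0.01 = 1440447.6 cm ≈ 1.44e+06 cm (4 s.f.).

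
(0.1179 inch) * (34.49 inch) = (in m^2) 0.002623. Check: 1 inch = 0.0254 m, so 0.1179 inch = 0.1179 * 0.0254 = 0.00299466 m. 1 inch = 0.0254 m, so 34.49 inch = 34.49 * 0.0254 = 0.876046 m. Combine: 0.00299466 m * 0.876046 m = 0.0026234599 m^2. Result: 0.0026234599 m^2 ≈ 0.002623 m^2 (4 s.f.).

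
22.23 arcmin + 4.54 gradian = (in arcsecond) 1 arcmin = 0.00029088821 rad, so 22.23 arcmin = 22.23 * 0.00029088821 = 0.0064664449 rad. 1 gradian = 0.015707963 rad, so 4.54 gradian = 4.54 * 0.015707963 = 0.071314153 rad. Sum: 0.0064664449 + 0.071314153 = 0.077780598 rad. 1 arcsecond = 4.8481368e-06 rad, so 0.077780598 rad = 0.077780598 / 4.8481368e-06 = 16043.4 arcsecond ≈ 1.604e+04 arcsecond (4 s.f.). Final answer: 1.604e+04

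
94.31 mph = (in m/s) 1 mph = 0.44704 m/s, so 94.31 mph = 94.31 * 0.44704 = 42.160342 m/s. Result: 42.160342 m/s ≈ 42.16 m/s (4 s.f.). Final answer: 42.16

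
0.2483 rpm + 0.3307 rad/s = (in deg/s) 1 rpm = 0.10471976 rad/s, so 0.2483 rpm = 0.2483 * 0.10471976 = 0.026001915 rad/s. 0.3307 rad/s is already in rad/s. Sum: 0.026001915 + 0.3307 = 0.35670192 rad/s. 1 deg/s = 0.017453293 rad/s, so 0.35670192 rad/s = 0.35670192 / 0.017453293 = 20.437514 deg/s ≈ 20.44 deg/s (4 s.f.). Final answer: 20.44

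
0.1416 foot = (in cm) 4.316. Check: 1 foot = 0.3048 m, so 0.1416 foot = 0.1416 * 0.3048 = 0.04315968 m. 1 cm = 0.01 m, so 0.04315968 m = 0.04315968 / 0.01 = 4.315968 cm ≈ 4.316 cm (4 s.f.).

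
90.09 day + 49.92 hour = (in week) 1 day = 86400 s, so 90.09 day = 90.09 * 86400 = 7783776 s. 1 hour = 3600 s, so 49.92 hour = 49.92 * 3600 = 179712 s. Sum: 7783776 + 179712 = 7963488 s. 1 week = 604800 s, so 7963488 s = 7963488 / 604800 = 13.167143 week ≈ 13.17 week (4 s.f.). Final answer: 13.17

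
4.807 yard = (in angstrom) 1 yard = 0.9144 m, so 4.807 yard = 4.807 * 0.9144 = 4.3955208 m. 1 angstrom = 1e-10 m, so 4.3955208 m = 4.3955208 / 1e-10 = 4.3955208e+10 angstrom ≈ 4.396e+10 angstrom (4 s.f.). Final answer: 4.396e+10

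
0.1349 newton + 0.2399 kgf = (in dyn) 2.488e+05. Check: 0.1349 newton = 0.1349 N. 1 kgf = 9.80665 N, so 0.2399 kgf = 0.2399 * 9.80665 = 2.3526153 N. Sum: 0.1349 + 2.3526153 = 2.4875153 N. 1 dyn = 1e-05 N, so 2.4875153 N = 2.4875153 / 1e-05 = 248751.53 dyn ≈ 2.488e+05 dyn (4 s.f.).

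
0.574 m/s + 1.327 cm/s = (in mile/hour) 1.314. Check: 0.574 m/s is already in m/s. 1 cm/s = 0.01 m/s, so 1.327 cm/s = 1.327 * 0.01 = 0.01327 m/s. Sum: 0.574 + 0.01327 = 0.58727 m/s. 1 mile/hour = 0.44704 m/s, so 0.58727 m/s = 0.58727 / 0.44704 = 1.3136856 mile/hour ≈ 1.314 mile/hour (4 s.f.).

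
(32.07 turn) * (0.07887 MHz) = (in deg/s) 1 turn = 6.2831853 rad, so 32.07 turn = 32.07 * 6.2831853 = 201.50175 rad. 1 MHz = 1000000 Hz, so 0.07887 MHz = 0.07887 * 1000000 = 78870 Hz. Combine: 201.50175 rad * 78870 Hz = 15892443 rad/s. 1 deg/s = 0.017453293 rad/s, so 15892443 rad/s = 15892443 / 0.017453293 = 9.1056992e+08 deg/s ≈ 9.106e+08 deg/s (4 s.f.). Final answer: 9.106e+08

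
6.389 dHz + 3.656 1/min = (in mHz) 699.8. Check: 1 dHz = 0.1 Hz, so 6.389 dHz = 6.389 * 0.1 = 0.6389 Hz. 1 1/min = 0.016666667 Hz, so 3.656 1/min = 3.656 * 0.016666667 = 0.060933333 Hz. Sum: 0.6389 + 0.060933333 = 0.69983333 Hz. 1 mHz = 0.001 Hz, so 0.69983333 Hz = 0.69983333 / 0.001 = 699.83333 mHz ≈ 699.8 mHz (4 s.f.).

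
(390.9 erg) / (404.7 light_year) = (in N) 1.021e-23. Check: 1 erg = 1e-07 J, so 390.9 erg = 390.9 * 1e-07 = 3.909e-05 J. 1 light_year = 9.4607305e+15 m, so 404.7 light_year = 404.7 * 9.4607305e+15 = 3.8287576e+18 m. Combine: 3.909e-05 J / 3.8287576e+18 m = 1.0209578e-23 N. Result: 1.0209578e-23 N ≈ 1.021e-23 N (4 s.f.).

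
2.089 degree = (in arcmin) 1 degree = 0.017453293 rad, so 2.089 degree = 2.089 * 0.017453293 = 0.036459928 rad. 1 arcmin = 0.00029088821 rad, so 0.036459928 rad = 0.036459928 / 0.00029088821 = 125.34 arcmin ≈ 125.3 arcmin (4 s.f.). Final answer: 125.3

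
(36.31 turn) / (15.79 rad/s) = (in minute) 1 turn = 6.2831853 rad, so 36.31 turn = 36.31 * 6.2831853 = 228.14246 rad. 15.79 rad/s is already in rad/s. Combine: 228.14246 rad / 15.79 rad/s = 14.448541 s. 1 minute = 60 s, so 14.448541 s = 14.448541 / 60 = 0.24080901 minute ≈ 0.2408 minute (4 s.f.). Final answer: 0.2408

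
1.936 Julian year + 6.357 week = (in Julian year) 2.058. Check: 1 Julian year = 31557600 s, so 1.936 Julian year = 1.936 * 31557600 = 61095514 s. 1 week = 604800 s, so 6.357 week = 6.357 * 604800 = 3844713.6 s. Sum: 61095514 + 3844713.6 = 64940227 s. 1 Julian year = 31557600 s, so 64940227 s = 64940227 / 31557600 = 2.0578316 Julian year ≈ 2.058 Julian year (4 s.f.).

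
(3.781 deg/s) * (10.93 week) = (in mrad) 4.362e+08. Check: 1 deg/s = 0.017453293 rad/s, so 3.781 deg/s = 3.781 * 0.017453293 = 0.065990899 rad/s. 1 week = 604800 s, so 10.93 week = 10.93 * 604800 = 6610464 s. Combine: 0.065990899 rad/s * 6610464 s = 436230.46 rad. 1 mrad = 0.001 rad, so 436230.46 rad = 436230.46 / 0.001 = 4.3623046e+08 mrad ≈ 4.362e+08 mrad (4 s.f.).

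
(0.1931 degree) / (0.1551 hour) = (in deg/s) 1 degree = 0.017453293 rad, so 0.1931 degree = 0.1931 * 0.017453293 = 0.0033702308 rad. 1 hour = 3600 s, so 0.1551 hour = 0.1551 * 3600 = 558.36 s. Combine: 0.0033702308 rad / 558.36 s = 6.035946e-06 rad/s. 1 deg/s = 0.017453293 rad/s, so 6.035946e-06 rad/s = 6.035946e-06 / 0.017453293 = 0.00034583423 deg/s ≈ 0.0003458 deg/s (4 s.f.). Final answer: 0.0003458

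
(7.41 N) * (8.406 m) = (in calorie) 7.41 N is already in N. 8.406 m is already in m. Combine: 7.41 N * 8.406 m = 62.28846 J. 1 calorie = 4.184 J, so 62.28846 J = 62.28846 / 4.184 = 14.887299 calorie ≈ 14.89 calorie (4 s.f.). Final answer: 14.89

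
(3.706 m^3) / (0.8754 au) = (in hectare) 2.83e-15. Check: 3.706 m^3 is already in m^3. 1 au = 1.4959787e+11 m, so 0.8754 au = 0.8754 * 1.4959787e+11 = 1.3095798e+11 m. Combine: 3.706 m^3 / 1.3095798e+11 m = 2.8299155e-11 m^2. 1 hectare = 10000 m^2, so 2.8299155e-11 m^2 = 2.8299155e-11 / 10000 = 2.8299155e-15 hectare ≈ 2.83e-15 hectare (4 s.f.).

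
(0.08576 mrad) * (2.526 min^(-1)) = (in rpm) 1 mrad = 0.001 rad, so 0.08576 mrad = 0.08576 * 0.001 = 8.576e-05 rad. 1 min^(-1) = 0.016666667 Hz, so 2.526 min^(-1) = 2.526 * 0.016666667 = 0.0421 Hz. Combine: 8.576e-05 rad * 0.0421 Hz = 3.610496e-06 rad/s. 1 rpm = 0.10471976 rad/s, so 3.610496e-06 rad/s = 3.610496e-06 / 0.10471976 = 3.4477697e-05 rpm ≈ 3.448e-05 rpm (4 s.f.). Final answer: 3.448e-05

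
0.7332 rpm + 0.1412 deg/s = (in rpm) 1 rpm = 0.10471976 rad/s, so 0.7332 rpm = 0.7332 * 0.10471976 = 0.076780524 rad/s. 1 deg/s = 0.017453293 rad/s, so 0.1412 deg/s = 0.1412 * 0.017453293 = 0.0024644049 rad/s. Sum: 0.076780524 + 0.0024644049 = 0.079244929 rad/s. 1 rpm = 0.10471976 rad/s, so 0.079244929 rad/s = 0.079244929 / 0.10471976 = 0.75673333 rpm ≈ 0.7567 rpm (4 s.f.). Final answer: 0.7567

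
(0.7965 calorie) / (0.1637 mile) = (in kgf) 1 calorie = 4.184 J, so 0.7965 calorie = 0.7965 * 4.184 = 3.332556 J. 1 mile = 1609.344 m, so 0.1637 mile = 0.1637 * 1609.344 = 263.44961 m. Combine: 3.332556 J / 263.44961 m = 0.01264969 N. 1 kgf = 9.80665 N, so 0.01264969 N = 0.01264969 / 9.80665 = 0.0012899094 kgf ≈ 0.00129 kgf (4 s.f.). Final answer: 0.00129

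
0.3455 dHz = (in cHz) 3.455. Check: 1 dHz = 0.1 Hz, so 0.3455 dHz = 0.3455 * 0.1 = 0.03455 Hz. 1 cHz = 0.01 Hz, so 0.03455 Hz = 0.03455 / 0.01 = 3.455 cHz.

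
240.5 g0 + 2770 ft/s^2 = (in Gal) 1 g0 = 9.80665 m/s^2, so 240.5 g0 = 240.5 * 9.80665 = 2358.4993 m/s^2. 1 ft/s^2 = 0.3048 m/s^2, so 2770 ft/s^2 = 2770 * 0.3048 = 844.296 m/s^2. Sum: 2358.4993 + 844.296 = 3202.7953 m/s^2. 1 Gal = 0.01 m/s^2, so 3202.7953 m/s^2 = 3202.7953 / 0.01 = 320279.53 Gal ≈ 3.203e+05 Gal (4 s.f.). Final answer: 3.203e+05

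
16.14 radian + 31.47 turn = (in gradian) 16.14 radian = 16.14 rad. 1 turn = 6.2831853 rad, so 31.47 turn = 31.47 * 6.2831853 = 197.73184 rad. Sum: 16.14 + 197.73184 = 213.87184 rad. 1 gradian = 0.015707963 rad, so 213.87184 rad = 213.87184 / 0.015707963 = 13615.504 gradian ≈ 1.362e+04 gradian (4 s.f.). Final answer: 1.362e+04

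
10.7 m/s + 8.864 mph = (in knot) 10.7 m/s is already in m/s. 1 mph = 0.44704 m/s, so 8.864 mph = 8.864 * 0.44704 = 3.9625626 m/s. Sum: 10.7 + 3.9625626 = 14.662563 m/s. 1 knot = 0.51444444 m/s, so 14.662563 m/s = 14.662563 / 0.51444444 = 28.501741 knot ≈ 28.5 knot (4 s.f.). Final answer: 28.5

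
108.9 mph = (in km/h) 1 mph = 0.44704 m/s, so 108.9 mph = 108.9 * 0.44704 = 48.682656 m/s. 1 km/h = 0.27777778 m/s, so 48.682656 m/s = 48.682656 / 0.27777778 = 175.25756 km/h ≈ 175.3 km/h (4 s.f.). Final answer: 175.3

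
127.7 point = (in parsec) 1 point = 0.00035277778 m, so 127.7 point = 127.7 * 0.00035277778 = 0.045049722 m. 1 parsec = 3.0856776e+16 m, so 0.045049722 m = 0.045049722 / 3.0856776e+16 = 1.4599621e-18 parsec ≈ 1.46e-18 parsec (4 s.f.). Final answer: 1.46e-18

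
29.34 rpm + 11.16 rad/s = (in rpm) 1 rpm = 0.10471976 rad/s, so 29.34 rpm = 29.34 * 0.10471976 = 3.0724776 rad/s. 11.16 rad/s is already in rad/s. Sum: 3.0724776 + 11.16 = 14.232478 rad/s. 1 rpm = 0.10471976 rad/s, so 14.232478 rad/s = 14.232478 / 0.10471976 = 135.91015 rpm ≈ 135.9 rpm (4 s.f.). Final answer: 135.9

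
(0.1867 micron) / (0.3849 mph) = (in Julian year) 3.438e-14. Check: 1 micron = 1e-06 m, so 0.1867 micron = 0.1867 * 1e-06 = 1.867e-07 m. 1 mph = 0.44704 m/s, so 0.3849 mph = 0.3849 * 0.44704 = 0.1720657 m/s. Combine: 1.867e-07 m / 0.1720657 m/s = 1.0850507e-06 s. 1 Julian year = 31557600 s, so 1.0850507e-06 s = 1.0850507e-06 / 31557600 = 3.4383181e-14 Julian year ≈ 3.438e-14 Julian year (4 s.f.).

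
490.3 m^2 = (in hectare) 1 hectare = 10000 m^2, so 490.3 m^2 = 490.3 / 10000 = 0.04903 hectare. Final answer: 0.04903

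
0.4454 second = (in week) 7.364e-07. Check: 0.4454 second = 0.4454 s. 1 week = 604800 s, so 0.4454 s = 0.4454 / 604800 = 7.364418e-07 week ≈ 7.364e-07 week (4 s.f.).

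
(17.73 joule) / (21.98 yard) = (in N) 0.8822. Check: 17.73 joule = 17.73 J. 1 yard = 0.9144 m, so 21.98 yard = 21.98 * 0.9144 = 20.098512 m. Combine: 17.73 J / 20.098512 m = 0.88215486 N. Result: 0.88215486 N ≈ 0.8822 N (4 s.f.).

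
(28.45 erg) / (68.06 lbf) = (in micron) 0.009397. Check: 1 erg = 1e-07 J, so 28.45 erg = 28.45 * 1e-07 = 2.845e-06 J. 1 lbf = 4.4482216 N, so 68.06 lbf = 68.06 * 4.4482216 = 302.74596 N. Combine: 2.845e-06 J / 302.74596 N = 9.3973177e-09 m. 1 micron = 1e-06 m, so 9.3973177e-09 m = 9.3973177e-09 / 1e-06 = 0.0093973177 micron ≈ 0.009397 micron (4 s.f.).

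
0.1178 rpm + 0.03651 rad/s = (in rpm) 1 rpm = 0.10471976 rad/s, so 0.1178 rpm = 0.1178 * 0.10471976 = 0.012335987 rad/s. 0.03651 rad/s is already in rad/s. Sum: 0.012335987 + 0.03651 = 0.048845987 rad/s. 1 rpm = 0.10471976 rad/s, so 0.048845987 rad/s = 0.048845987 / 0.10471976 = 0.46644482 rpm ≈ 0.4664 rpm (4 s.f.). Final answer: 0.4664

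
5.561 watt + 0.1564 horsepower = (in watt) 122.2. Check: 5.561 watt = 5.561 W. 1 horsepower = 745.69987 W, so 0.1564 horsepower = 0.1564 * 745.69987 = 116.62746 W. Sum: 5.561 + 116.62746 = 122.18846 W. 122.18846 W = 122.18846 watt ≈ 122.2 watt (4 s.f.).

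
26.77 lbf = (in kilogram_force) 12.14. Check: 1 lbf = 4.4482216 N, so 26.77 lbf = 26.77 * 4.4482216 = 119.07889 N. 1 kilogram_force = 9.80665 N, so 119.07889 N = 119.07889 / 9.80665 = 12.142668 kilogram_force ≈ 12.14 kilogram_force (4 s.f.).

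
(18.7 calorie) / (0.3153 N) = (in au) 1.659e-09. Check: 1 calorie = 4.184 J, so 18.7 calorie = 18.7 * 4.184 = 78.2408 J. 0.3153 N is already in N. Combine: 78.2408 J / 0.3153 N = 248.14716 m. 1 au = 1.4959787e+11 m, so 248.14716 m = 248.14716 / 1.4959787e+11 = 1.6587613e-09 au ≈ 1.659e-09 au (4 s.f.).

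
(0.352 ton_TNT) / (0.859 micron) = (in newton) 1 ton_TNT = 4.184e+09 J, so 0.352 ton_TNT = 0.352 * 4.184e+09 = 1.472768e+09 J. 1 micron = 1e-06 m, so 0.859 micron = 0.859 * 1e-06 = 8.59e-07 m. Combine: 1.472768e+09 J / 8.59e-07 m = 1.7145146e+15 N. 1.7145146e+15 N = 1.7145146e+15 newton ≈ 1.715e+15 newton (4 s.f.). Final answer: 1.715e+15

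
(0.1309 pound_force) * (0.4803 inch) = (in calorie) 0.001698. Check: 1 pound_force = 4.4482216 N, so 0.1309 pound_force = 0.1309 * 4.4482216 = 0.58227221 N. 1 inch = 0.0254 m, so 0.4803 inch = 0.4803 * 0.0254 = 0.01219962 m. Combine: 0.58227221 N * 0.01219962 m = 0.0071034997 J. 1 calorie = 4.184 J, so 0.0071034997 J = 0.0071034997 / 4.184 = 0.0016977772 calorie ≈ 0.001698 calorie (4 s.f.).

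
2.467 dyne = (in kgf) 2.516e-06. Check: 1 dyne = 1e-05 N, so 2.467 dyne = 2.467 * 1e-05 = 2.467e-05 N. 1 kgf = 9.80665 N, so 2.467e-05 N = 2.467e-05 / 9.80665 = 2.5156399e-06 kgf ≈ 2.516e-06 kgf (4 s.f.).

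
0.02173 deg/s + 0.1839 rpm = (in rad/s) 1 deg/s = 0.017453293 rad/s, so 0.02173 deg/s = 0.02173 * 0.017453293 = 0.00037926005 rad/s. 1 rpm = 0.10471976 rad/s, so 0.1839 rpm = 0.1839 * 0.10471976 = 0.019257963 rad/s. Sum: 0.00037926005 + 0.019257963 = 0.019637223 rad/s. Result: 0.019637223 rad/s ≈ 0.01964 rad/s (4 s.f.). Final answer: 0.01964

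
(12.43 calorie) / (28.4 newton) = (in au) 1.224e-11. Check: 1 calorie = 4.184 J, so 12.43 calorie = 12.43 * 4.184 = 52.00712 J. 28.4 newton = 28.4 N. Combine: 52.00712 J / 28.4 N = 1.8312366 m. 1 au = 1.4959787e+11 m, so 1.8312366 m = 1.8312366 / 1.4959787e+11 = 1.2241061e-11 au ≈ 1.224e-11 au (4 s.f.).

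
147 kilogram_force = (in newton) 1442. Check: 1 kilogram_force = 9.80665 N, so 147 kilogram_force = 147 * 9.80665 = 1441.5775 N. 1441.5775 N = 1441.5775 newton ≈ 1442 newton (4 s.f.).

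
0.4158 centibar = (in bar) 1 centibar = 1000 Pa, so 0.4158 centibar = 0.4158 * 1000 = 415.8 Pa. 1 bar = 100000 Pa, so 415.8 Pa = 415.8 / 100000 = 0.004158 bar. Final answer: 0.004158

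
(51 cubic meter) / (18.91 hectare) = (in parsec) 51 cubic meter = 51 m^3. 1 hectare = 10000 m^2, so 18.91 hectare = 18.91 * 10000 = 189100 m^2. Combine: 51 m^3 / 189100 m^2 = 0.00026969857 m. 1 parsec = 3.0856776e+16 m, so 0.00026969857 m = 0.00026969857 / 3.0856776e+16 = 8.7403355e-21 parsec ≈ 8.74e-21 parsec (4 s.f.). Final answer: 8.74e-21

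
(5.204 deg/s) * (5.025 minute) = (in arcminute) 1 deg/s = 0.017453293 rad/s, so 5.204 deg/s = 5.204 * 0.017453293 = 0.090826934 rad/s. 1 minute = 60 s, so 5.025 minute = 5.025 * 60 = 301.5 s. Combine: 0.090826934 rad/s * 301.5 s = 27.384321 rad. 1 arcminute = 0.00029088821 rad, so 27.384321 rad = 27.384321 / 0.00029088821 = 94140.36 arcminute ≈ 9.414e+04 arcminute (4 s.f.). Final answer: 9.414e+04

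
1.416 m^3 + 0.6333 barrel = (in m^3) 1.517. Check: 1.416 m^3 is already in m^3. 1 barrel = 0.15898729 m^3, so 0.6333 barrel = 0.6333 * 0.15898729 = 0.10068665 m^3. Sum: 1.416 + 0.10068665 = 1.5166867 m^3. Result: 1.5166867 m^3 ≈ 1.517 m^3 (4 s.f.).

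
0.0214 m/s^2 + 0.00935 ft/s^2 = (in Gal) 2.425. Check: 0.0214 m/s^2 is already in m/s^2. 1 ft/s^2 = 0.3048 m/s^2, so 0.00935 ft/s^2 = 0.00935 * 0.3048 = 0.00284988 m/s^2. Sum: 0.0214 + 0.00284988 = 0.02424988 m/s^2. 1 Gal = 0.01 m/s^2, so 0.02424988 m/s^2 = 0.02424988 / 0.01 = 2.424988 Gal ≈ 2.425 Gal (4 s.f.).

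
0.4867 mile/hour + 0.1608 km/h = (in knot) 0.5098. Check: 1 mile/hour = 0.44704 m/s, so 0.4867 mile/hour = 0.4867 * 0.44704 = 0.21757437 m/s. 1 km/h = 0.27777778 m/s, so 0.1608 km/h = 0.1608 * 0.27777778 = 0.044666667 m/s. Sum: 0.21757437 + 0.044666667 = 0.26224103 m/s. 1 knot = 0.51444444 m/s, so 0.26224103 m/s = 0.26224103 / 0.51444444 = 0.50975579 knot ≈ 0.5098 knot (4 s.f.).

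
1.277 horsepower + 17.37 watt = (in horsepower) 1.3. Check: 1 horsepower = 745.69987 W, so 1.277 horsepower = 1.277 * 745.69987 = 952.25874 W. 17.37 watt = 17.37 W. Sum: 952.25874 + 17.37 = 969.62874 W. 1 horsepower = 745.69987 W, so 969.62874 W = 969.62874 / 745.69987 = 1.3002936 horsepower ≈ 1.3 horsepower (4 s.f.).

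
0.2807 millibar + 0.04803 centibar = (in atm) 0.000751. Check: 1 millibar = 100 Pa, so 0.2807 millibar = 0.2807 * 100 = 28.07 Pa. 1 centibar = 1000 Pa, so 0.04803 centibar = 0.04803 * 1000 = 48.03 Pa. Sum: 28.07 + 48.03 = 76.1 Pa. 1 atm = 101325 Pa, so 76.1 Pa = 76.1 / 101325 = 0.00075104861 atm ≈ 0.000751 atm (4 s.f.).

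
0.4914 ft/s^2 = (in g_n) 0.01527. Check: 1 ft/s^2 = 0.3048 m/s^2, so 0.4914 ft/s^2 = 0.4914 * 0.3048 = 0.14977872 m/s^2. 1 g_n = 9.80665 m/s^2, so 0.14977872 m/s^2 = 0.14977872 / 9.80665 = 0.015273179 g_n ≈ 0.01527 g_n (4 s.f.).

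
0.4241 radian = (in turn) 0.4241 radian = 0.4241 rad. 1 turn = 6.2831853 rad, so 0.4241 rad = 0.4241 / 6.2831853 = 0.067497611 turn ≈ 0.0675 turn (4 s.f.). Final answer: 0.0675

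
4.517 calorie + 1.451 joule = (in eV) 1.27e+20. Check: 1 calorie = 4.184 J, so 4.517 calorie = 4.517 * 4.184 = 18.899128 J. 1.451 joule = 1.451 J. Sum: 18.899128 + 1.451 = 20.350128 J. 1 eV = 1.6021766e-19 J, so 20.350128 J = 20.350128 / 1.6021766e-19 = 1.2701551e+20 eV ≈ 1.27e+20 eV (4 s.f.).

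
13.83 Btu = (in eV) 1 Btu = 1055.0559 J, so 13.83 Btu = 13.83 * 1055.0559 = 14591.422 J. 1 eV = 1.6021766e-19 J, so 14591.422 J = 14591.422 / 1.6021766e-19 = 9.1072496e+22 eV ≈ 9.107e+22 eV (4 s.f.). Final answer: 9.107e+22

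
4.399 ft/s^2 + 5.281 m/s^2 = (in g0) 0.6752. Check: 1 ft/s^2 = 0.3048 m/s^2, so 4.399 ft/s^2 = 4.399 * 0.3048 = 1.3408152 m/s^2. 5.281 m/s^2 is already in m/s^2. Sum: 1.3408152 + 5.281 = 6.6218152 m/s^2. 1 g0 = 9.80665 m/s^2, so 6.6218152 m/s^2 = 6.6218152 / 9.80665 = 0.67523723 g0 ≈ 0.6752 g0 (4 s.f.).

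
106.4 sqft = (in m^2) 1 sqft = 0.09290304 m^2, so 106.4 sqft = 106.4 * 0.09290304 = 9.8848835 m^2. Result: 9.8848835 m^2 ≈ 9.885 m^2 (4 s.f.). Final answer: 9.885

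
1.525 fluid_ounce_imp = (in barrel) 0.0002725. Check: 1 fluid_ounce_imp = 2.8413063e-05 m^3, so 1.525 fluid_ounce_imp = 1.525 * 2.8413063e-05 = 4.332992e-05 m^3. 1 barrel = 0.15898729 m^3, so 4.332992e-05 m^3 = 4.332992e-05 / 0.15898729 = 0.000272537 barrel ≈ 0.0002725 barrel (4 s.f.).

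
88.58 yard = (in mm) 1 yard = 0.9144 m, so 88.58 yard = 88.58 * 0.9144 = 80.997552 m. 1 mm = 0.001 m, so 80.997552 m = 80.997552 / 0.001 = 80997.552 mm ≈ 8.1e+04 mm (4 s.f.). Final answer: 8.1e+04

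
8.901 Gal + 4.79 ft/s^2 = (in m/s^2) 1.549. Check: 1 Gal = 0.01 m/s^2, so 8.901 Gal = 8.901 * 0.01 = 0.08901 m/s^2. 1 ft/s^2 = 0.3048 m/s^2, so 4.79 ft/s^2 = 4.79 * 0.3048 = 1.459992 m/s^2. Sum: 0.08901 + 1.459992 = 1.549002 m/s^2. Result: 1.549002 m/s^2 ≈ 1.549 m/s^2 (4 s.f.).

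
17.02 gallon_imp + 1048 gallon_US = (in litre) 4044. Check: 1 gallon_imp = 0.00454609 m^3, so 17.02 gallon_imp = 17.02 * 0.00454609 = 0.077374452 m^3. 1 gallon_US = 0.0037854118 m^3, so 1048 gallon_US = 1048 * 0.0037854118 = 3.9671115 m^3. Sum: 0.077374452 + 3.9671115 = 4.044486 m^3. 1 litre = 0.001 m^3, so 4.044486 m^3 = 4.044486 / 0.001 = 4044.486 litre ≈ 4044 litre (4 s.f.).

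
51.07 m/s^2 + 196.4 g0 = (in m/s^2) 51.07 m/s^2 is already in m/s^2. 1 g0 = 9.80665 m/s^2, so 196.4 g0 = 196.4 * 9.80665 = 1926.0261 m/s^2. Sum: 51.07 + 1926.0261 = 1977.0961 m/s^2. Result: 1977.0961 m/s^2 ≈ 1977 m/s^2 (4 s.f.). Final answer: 1977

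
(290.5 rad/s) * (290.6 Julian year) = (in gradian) 290.5 rad/s is already in rad/s. 1 Julian year = 31557600 s, so 290.6 Julian year = 290.6 * 31557600 = 9.1706386e+09 s. Combine: 290.5 rad/s * 9.1706386e+09 s = 2.6640705e+12 rad. 1 gradian = 0.015707963 rad, so 2.6640705e+12 rad = 2.6640705e+12 / 0.015707963 = 1.696e+14 gradian. Final answer: 1.696e+14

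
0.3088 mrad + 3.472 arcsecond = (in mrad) 0.3256. Check: 1 mrad = 0.001 rad, so 0.3088 mrad = 0.3088 * 0.001 = 0.0003088 rad. 1 arcsecond = 4.8481368e-06 rad, so 3.472 arcsecond = 3.472 * 4.8481368e-06 = 1.6832731e-05 rad. Sum: 0.0003088 + 1.6832731e-05 = 0.00032563273 rad. 1 mrad = 0.001 rad, so 0.00032563273 rad = 0.00032563273 / 0.001 = 0.32563273 mrad ≈ 0.3256 mrad (4 s.f.).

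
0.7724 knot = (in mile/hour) 0.8889. Check: 1 knot = 0.51444444 m/s, so 0.7724 knot = 0.7724 * 0.51444444 = 0.39735689 m/s. 1 mile/hour = 0.44704 m/s, so 0.39735689 m/s = 0.39735689 / 0.44704 = 0.88886205 mile/hour ≈ 0.8889 mile/hour (4 s.f.).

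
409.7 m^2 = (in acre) 1 acre = 4046.8564 m^2, so 409.7 m^2 = 409.7 / 4046.8564 = 0.10123907 acre ≈ 0.1012 acre (4 s.f.). Final answer: 0.1012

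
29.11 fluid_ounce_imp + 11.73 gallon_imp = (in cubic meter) 0.05415. Check: 1 fluid_ounce_imp = 2.8413063e-05 m^3, so 29.11 fluid_ounce_imp = 29.11 * 2.8413063e-05 = 0.00082710425 m^3. 1 gallon_imp = 0.00454609 m^3, so 11.73 gallon_imp = 11.73 * 0.00454609 = 0.053325636 m^3. Sum: 0.00082710425 + 0.053325636 = 0.05415274 m^3. 0.05415274 m^3 = 0.05415274 cubic meter ≈ 0.05415 cubic meter (4 s.f.).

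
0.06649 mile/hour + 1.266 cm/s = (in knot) 1 mile/hour = 0.44704 m/s, so 0.06649 mile/hour = 0.06649 * 0.44704 = 0.02972369 m/s. 1 cm/s = 0.01 m/s, so 1.266 cm/s = 1.266 * 0.01 = 0.01266 m/s. Sum: 0.02972369 + 0.01266 = 0.04238369 m/s. 1 knot = 0.51444444 m/s, so 0.04238369 m/s = 0.04238369 / 0.51444444 = 0.082387302 knot ≈ 0.08239 knot (4 s.f.). Final answer: 0.08239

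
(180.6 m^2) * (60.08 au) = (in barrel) 1.021e+16. Check: 180.6 m^2 is already in m^2. 1 au = 1.4959787e+11 m, so 60.08 au = 60.08 * 1.4959787e+11 = 8.9878401e+12 m. Combine: 180.6 m^2 * 8.9878401e+12 m = 1.6232039e+15 m^3. 1 barrel = 0.15898729 m^3, so 1.6232039e+15 m^3 = 1.6232039e+15 / 0.15898729 = 1.0209645e+16 barrel ≈ 1.021e+16 barrel (4 s.f.).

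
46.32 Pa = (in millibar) 0.4632. Check: 1 millibar = 100 Pa, so 46.32 Pa = 46.32 / 100 = 0.4632 millibar.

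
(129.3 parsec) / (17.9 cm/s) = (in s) 2.229e+19. Check: 1 parsec = 3.0856776e+16 m, so 129.3 parsec = 129.3 * 3.0856776e+16 = 3.9897811e+18 m. 1 cm/s = 0.01 m/s, so 17.9 cm/s = 17.9 * 0.01 = 0.179 m/s. Combine: 3.9897811e+18 m / 0.179 m/s = 2.228928e+19 s. Result: 2.228928e+19 s ≈ 2.229e+19 s (4 s.f.).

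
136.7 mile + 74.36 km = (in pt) 8.344e+08. Check: 1 mile = 1609.344 m, so 136.7 mile = 136.7 * 1609.344 = 219997.32 m. 1 km = 1000 m, so 74.36 km = 74.36 * 1000 = 74360 m. Sum: 219997.32 + 74360 = 294357.32 m. 1 pt = 0.00035277778 m, so 294357.32 m = 294357.32 / 0.00035277778 = 8.3439872e+08 pt ≈ 8.344e+08 pt (4 s.f.).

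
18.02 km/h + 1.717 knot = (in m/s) 5.889. Check: 1 km/h = 0.27777778 m/s, so 18.02 km/h = 18.02 * 0.27777778 = 5.0055556 m/s. 1 knot = 0.51444444 m/s, so 1.717 knot = 1.717 * 0.51444444 = 0.88330111 m/s. Sum: 5.0055556 + 0.88330111 = 5.8888567 m/s. Result: 5.8888567 m/s ≈ 5.889 m/s (4 s.f.).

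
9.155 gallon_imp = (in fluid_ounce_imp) 1465. Check: 1 gallon_imp = 0.00454609 m^3, so 9.155 gallon_imp = 9.155 * 0.00454609 = 0.041619454 m^3. 1 fluid_ounce_imp = 2.8413063e-05 m^3, so 0.041619454 m^3 = 0.041619454 / 2.8413063e-05 = 1464.8 fluid_ounce_imp ≈ 1465 fluid_ounce_imp (4 s.f.).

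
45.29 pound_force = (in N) 1 pound_force = 4.4482216 N, so 45.29 pound_force = 45.29 * 4.4482216 = 201.45996 N. Result: 201.45996 N ≈ 201.5 N (4 s.f.). Final answer: 201.5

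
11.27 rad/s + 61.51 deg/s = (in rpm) 11.27 rad/s is already in rad/s. 1 deg/s = 0.017453293 rad/s, so 61.51 deg/s = 61.51 * 0.017453293 = 1.073552 rad/s. Sum: 11.27 + 1.073552 = 12.343552 rad/s. 1 rpm = 0.10471976 rad/s, so 12.343552 rad/s = 12.343552 / 0.10471976 = 117.87224 rpm ≈ 117.9 rpm (4 s.f.). Final answer: 117.9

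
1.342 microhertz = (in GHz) 1 microhertz = 1e-06 Hz, so 1.342 microhertz = 1.342 * 1e-06 = 1.342e-06 Hz. 1 GHz = 1e+09 Hz, so 1.342e-06 Hz = 1.342e-06 / 1e+09 = 1.342e-15 GHz. Final answer: 1.342e-15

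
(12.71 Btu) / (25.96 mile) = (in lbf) 0.07216. Check: 1 Btu = 1055.0559 J, so 12.71 Btu = 12.71 * 1055.0559 = 13409.76 J. 1 mile = 1609.344 m, so 25.96 mile = 25.96 * 1609.344 = 41778.57 m. Combine: 13409.76 J / 41778.57 m = 0.32097221 N. 1 lbf = 4.4482216 N, so 0.32097221 N = 0.32097221 / 4.4482216 = 0.072157423 lbf ≈ 0.07216 lbf (4 s.f.).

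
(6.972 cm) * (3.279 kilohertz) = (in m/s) 228.6. Check: 1 cm = 0.01 m, so 6.972 cm = 6.972 * 0.01 = 0.06972 m. 1 kilohertz = 1000 Hz, so 3.279 kilohertz = 3.279 * 1000 = 3279 Hz. Combine: 0.06972 m * 3279 Hz = 228.61188 m/s. Result: 228.61188 m/s ≈ 228.6 m/s (4 s.f.).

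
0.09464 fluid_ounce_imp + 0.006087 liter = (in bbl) 1 fluid_ounce_imp = 2.8413063e-05 m^3, so 0.09464 fluid_ounce_imp = 0.09464 * 2.8413063e-05 = 2.6890122e-06 m^3. 1 liter = 0.001 m^3, so 0.006087 liter = 0.006087 * 0.001 = 6.087e-06 m^3. Sum: 2.6890122e-06 + 6.087e-06 = 8.7760122e-06 m^3. 1 bbl = 0.15898729 m^3, so 8.7760122e-06 m^3 = 8.7760122e-06 / 0.15898729 = 5.5199456e-05 bbl ≈ 5.52e-05 bbl (4 s.f.). Final answer: 5.52e-05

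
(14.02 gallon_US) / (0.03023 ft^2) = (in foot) 1 gallon_US = 0.0037854118 m^3, so 14.02 gallon_US = 14.02 * 0.0037854118 = 0.053071473 m^3. 1 ft^2 = 0.09290304 m^2, so 0.03023 ft^2 = 0.03023 * 0.09290304 = 0.0028084589 m^2. Combine: 0.053071473 m^3 / 0.0028084589 m^2 = 18.897009 m. 1 foot = 0.3048 m, so 18.897009 m = 18.897009 / 0.3048 = 61.998061 foot ≈ 62 foot (4 s.f.). Final answer: 62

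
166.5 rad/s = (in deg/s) 9540. Check: 1 deg/s = 0.017453293 rad/s, so 166.5 rad/s = 166.5 / 0.017453293 = 9539.7473 deg/s ≈ 9540 deg/s (4 s.f.).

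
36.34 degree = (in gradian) 1 degree = 0.017453293 rad, so 36.34 degree = 36.34 * 0.017453293 = 0.63425265 rad. 1 gradian = 0.015707963 rad, so 0.63425265 rad = 0.63425265 / 0.015707963 = 40.377778 gradian ≈ 40.38 gradian (4 s.f.). Final answer: 40.38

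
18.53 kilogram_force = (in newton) 181.7. Check: 1 kilogram_force = 9.80665 N, so 18.53 kilogram_force = 18.53 * 9.80665 = 181.71722 N. 181.71722 N = 181.71722 newton ≈ 181.7 newton (4 s.f.).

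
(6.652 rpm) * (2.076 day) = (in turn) 1 rpm = 0.10471976 rad/s, so 6.652 rpm = 6.652 * 0.10471976 = 0.69659581 rad/s. 1 day = 86400 s, so 2.076 day = 2.076 * 86400 = 179366.4 s. Combine: 0.69659581 rad/s * 179366.4 s = 124945.88 rad. 1 turn = 6.2831853 rad, so 124945.88 rad = 124945.88 / 6.2831853 = 19885.755 turn ≈ 1.989e+04 turn (4 s.f.). Final answer: 1.989e+04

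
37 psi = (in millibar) 2551. Check: 1 psi = 6894.7573 Pa, so 37 psi = 37 * 6894.7573 = 255106.02 Pa. 1 millibar = 100 Pa, so 255106.02 Pa = 255106.02 / 100 = 2551.0602 millibar ≈ 2551 millibar (4 s.f.).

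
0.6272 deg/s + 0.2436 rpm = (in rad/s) 1 deg/s = 0.017453293 rad/s, so 0.6272 deg/s = 0.6272 * 0.017453293 = 0.010946705 rad/s. 1 rpm = 0.10471976 rad/s, so 0.2436 rpm = 0.2436 * 0.10471976 = 0.025509732 rad/s. Sum: 0.010946705 + 0.025509732 = 0.036456437 rad/s. Result: 0.036456437 rad/s ≈ 0.03646 rad/s (4 s.f.). Final answer: 0.03646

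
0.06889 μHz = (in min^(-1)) 4.133e-06. Check: 1 μHz = 1e-06 Hz, so 0.06889 μHz = 0.06889 * 1e-06 = 6.889e-08 Hz. 1 min^(-1) = 0.016666667 Hz, so 6.889e-08 Hz = 6.889e-08 / 0.016666667 = 4.1334e-06 min^(-1) ≈ 4.133e-06 min^(-1) (4 s.f.).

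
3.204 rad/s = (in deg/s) 1 deg/s = 0.017453293 rad/s, so 3.204 rad/s = 3.204 / 0.017453293 = 183.57568 deg/s ≈ 183.6 deg/s (4 s.f.). Final answer: 183.6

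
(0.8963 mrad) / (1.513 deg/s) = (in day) 1 mrad = 0.001 rad, so 0.8963 mrad = 0.8963 * 0.001 = 0.0008963 rad. 1 deg/s = 0.017453293 rad/s, so 1.513 deg/s = 1.513 * 0.017453293 = 0.026406832 rad/s. Combine: 0.0008963 rad / 0.026406832 rad/s = 0.033941974 s. 1 day = 86400 s, so 0.033941974 s = 0.033941974 / 86400 = 3.9284693e-07 day ≈ 3.928e-07 day (4 s.f.). Final answer: 3.928e-07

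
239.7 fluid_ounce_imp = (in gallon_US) 1.799. Check: 1 fluid_ounce_imp = 2.8413063e-05 m^3, so 239.7 fluid_ounce_imp = 239.7 * 2.8413063e-05 = 0.0068106111 m^3. 1 gallon_US = 0.0037854118 m^3, so 0.0068106111 m^3 = 0.0068106111 / 0.0037854118 = 1.7991731 gallon_US ≈ 1.799 gallon_US (4 s.f.).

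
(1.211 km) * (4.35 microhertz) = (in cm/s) 0.5268. Check: 1 km = 1000 m, so 1.211 km = 1.211 * 1000 = 1211 m. 1 microhertz = 1e-06 Hz, so 4.35 microhertz = 4.35 * 1e-06 = 4.35e-06 Hz. Combine: 1211 m * 4.35e-06 Hz = 0.00526785 m/s. 1 cm/s = 0.01 m/s, so 0.00526785 m/s = 0.00526785 / 0.01 = 0.526785 cm/s ≈ 0.5268 cm/s (4 s.f.).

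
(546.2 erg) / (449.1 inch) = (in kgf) 1 erg = 1e-07 J, so 546.2 erg = 546.2 * 1e-07 = 5.462e-05 J. 1 inch = 0.0254 m, so 449.1 inch = 449.1 * 0.0254 = 11.40714 m. Combine: 5.462e-05 J / 11.40714 m = 4.7882291e-06 N. 1 kgf = 9.80665 N, so 4.7882291e-06 N = 4.7882291e-06 / 9.80665 = 4.8826349e-07 kgf ≈ 4.883e-07 kgf (4 s.f.). Final answer: 4.883e-07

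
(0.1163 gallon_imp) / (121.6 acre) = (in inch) 4.23e-08. Check: 1 gallon_imp = 0.00454609 m^3, so 0.1163 gallon_imp = 0.1163 * 0.00454609 = 0.00052871027 m^3. 1 acre = 4046.8564 m^2, so 121.6 acre = 121.6 * 4046.8564 = 492097.74 m^2. Combine: 0.00052871027 m^3 / 492097.74 m^2 = 1.0744009e-09 m. 1 inch = 0.0254 m, so 1.0744009e-09 m = 1.0744009e-09 / 0.0254 = 4.2299249e-08 inch ≈ 4.23e-08 inch (4 s.f.).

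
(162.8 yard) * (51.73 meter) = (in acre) 1 yard = 0.9144 m, so 162.8 yard = 162.8 * 0.9144 = 148.86432 m. 51.73 meter = 51.73 m. Combine: 148.86432 m * 51.73 m = 7700.7513 m^2. 1 acre = 4046.8564 m^2, so 7700.7513 m^2 = 7700.7513 / 4046.8564 = 1.9028971 acre ≈ 1.903 acre (4 s.f.). Final answer: 1.903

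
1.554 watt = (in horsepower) 1.554 watt = 1.554 W. 1 horsepower = 745.69987 W, so 1.554 W = 1.554 / 745.69987 = 0.0020839483 horsepower ≈ 0.002084 horsepower (4 s.f.). Final answer: 0.002084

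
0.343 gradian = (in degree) 0.3087. Check: 1 gradian = 0.015707963 rad, so 0.343 gradian = 0.343 * 0.015707963 = 0.0053878314 rad. 1 degree = 0.017453293 rad, so 0.0053878314 rad = 0.0053878314 / 0.017453293 = 0.3087 degree.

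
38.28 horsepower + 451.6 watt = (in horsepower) 38.89. Check: 1 horsepower = 745.69987 W, so 38.28 horsepower = 38.28 * 745.69987 = 28545.391 W. 451.6 watt = 451.6 W. Sum: 28545.391 + 451.6 = 28996.991 W. 1 horsepower = 745.69987 W, so 28996.991 W = 28996.991 / 745.69987 = 38.885606 horsepower ≈ 38.89 horsepower (4 s.f.).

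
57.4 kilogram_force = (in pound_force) 126.5. Check: 1 kilogram_force = 9.80665 N, so 57.4 kilogram_force = 57.4 * 9.80665 = 562.90171 N. 1 pound_force = 4.4482216 N, so 562.90171 N = 562.90171 / 4.4482216 = 126.54534 pound_force ≈ 126.5 pound_force (4 s.f.).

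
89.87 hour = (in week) 1 hour = 3600 s, so 89.87 hour = 89.87 * 3600 = 323532 s. 1 week = 604800 s, so 323532 s = 323532 / 604800 = 0.53494048 week ≈ 0.5349 week (4 s.f.). Final answer: 0.5349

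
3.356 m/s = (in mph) 7.507. Check: 1 mph = 0.44704 m/s, so 3.356 m/s = 3.356 / 0.44704 = 7.5071582 mph ≈ 7.507 mph (4 s.f.).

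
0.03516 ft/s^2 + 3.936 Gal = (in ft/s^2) 0.1643. Check: 1 ft/s^2 = 0.3048 m/s^2, so 0.03516 ft/s^2 = 0.03516 * 0.3048 = 0.010716768 m/s^2. 1 Gal = 0.01 m/s^2, so 3.936 Gal = 3.936 * 0.01 = 0.03936 m/s^2. Sum: 0.010716768 + 0.03936 = 0.050076768 m/s^2. 1 ft/s^2 = 0.3048 m/s^2, so 0.050076768 m/s^2 = 0.050076768 / 0.3048 = 0.16429386 ft/s^2 ≈ 0.1643 ft/s^2 (4 s.f.).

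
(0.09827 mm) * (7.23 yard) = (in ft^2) 1 mm = 0.001 m, so 0.09827 mm = 0.09827 * 0.001 = 9.827e-05 m. 1 yard = 0.9144 m, so 7.23 yard = 7.23 * 0.9144 = 6.611112 m. Combine: 9.827e-05 m * 6.611112 m = 0.00064967398 m^2. 1 ft^2 = 0.09290304 m^2, so 0.00064967398 m^2 = 0.00064967398 / 0.09290304 = 0.0069930325 ft^2 ≈ 0.006993 ft^2 (4 s.f.). Final answer: 0.006993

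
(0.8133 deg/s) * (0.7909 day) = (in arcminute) 1 deg/s = 0.017453293 rad/s, so 0.8133 deg/s = 0.8133 * 0.017453293 = 0.014194763 rad/s. 1 day = 86400 s, so 0.7909 day = 0.7909 * 86400 = 68333.76 s. Combine: 0.014194763 rad/s * 68333.76 s = 969.98151 rad. 1 arcminute = 0.00029088821 rad, so 969.98151 rad = 969.98151 / 0.00029088821 = 3334550.8 arcminute ≈ 3.335e+06 arcminute (4 s.f.). Final answer: 3.335e+06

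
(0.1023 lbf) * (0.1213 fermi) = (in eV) 1 lbf = 4.4482216 N, so 0.1023 lbf = 0.1023 * 4.4482216 = 0.45505307 N. 1 fermi = 1e-15 m, so 0.1213 fermi = 0.1213 * 1e-15 = 1.213e-16 m. Combine: 0.45505307 N * 1.213e-16 m = 5.5197938e-17 J. 1 eV = 1.6021766e-19 J, so 5.5197938e-17 J = 5.5197938e-17 / 1.6021766e-19 = 344.51843 eV ≈ 344.5 eV (4 s.f.). Final answer: 344.5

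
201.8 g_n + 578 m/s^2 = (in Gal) 2.557e+05. Check: 1 g_n = 9.80665 m/s^2, so 201.8 g_n = 201.8 * 9.80665 = 1978.982 m/s^2. 578 m/s^2 is already in m/s^2. Sum: 1978.982 + 578 = 2556.982 m/s^2. 1 Gal = 0.01 m/s^2, so 2556.982 m/s^2 = 2556.982 / 0.01 = 255698.2 Gal ≈ 2.557e+05 Gal (4 s.f.).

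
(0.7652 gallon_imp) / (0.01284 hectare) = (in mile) 1.683e-08. Check: 1 gallon_imp = 0.00454609 m^3, so 0.7652 gallon_imp = 0.7652 * 0.00454609 = 0.0034786681 m^3. 1 hectare = 10000 m^2, so 0.01284 hectare = 0.01284 * 10000 = 128.4 m^2. Combine: 0.0034786681 m^3 / 128.4 m^2 = 2.709243e-05 m. 1 mile = 1609.344 m, so 2.709243e-05 m = 2.709243e-05 / 1609.344 = 1.6834456e-08 mile ≈ 1.683e-08 mile (4 s.f.).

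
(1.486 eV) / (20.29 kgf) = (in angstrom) 1.197e-11. Check: 1 eV = 1.6021766e-19 J, so 1.486 eV = 1.486 * 1.6021766e-19 = 2.3808345e-19 J. 1 kgf = 9.80665 N, so 20.29 kgf = 20.29 * 9.80665 = 198.97693 N. Combine: 2.3808345e-19 J / 198.97693 N = 1.196538e-21 m. 1 angstrom = 1e-10 m, so 1.196538e-21 m = 1.196538e-21 / 1e-10 = 1.196538e-11 angstrom ≈ 1.197e-11 angstrom (4 s.f.).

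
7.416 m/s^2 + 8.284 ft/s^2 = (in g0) 7.416 m/s^2 is already in m/s^2. 1 ft/s^2 = 0.3048 m/s^2, so 8.284 ft/s^2 = 8.284 * 0.3048 = 2.5249632 m/s^2. Sum: 7.416 + 2.5249632 = 9.9409632 m/s^2. 1 g0 = 9.80665 m/s^2, so 9.9409632 m/s^2 = 9.9409632 / 9.80665 = 1.0136961 g0 ≈ 1.014 g0 (4 s.f.). Final answer: 1.014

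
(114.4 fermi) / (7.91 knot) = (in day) 1 fermi = 1e-15 m, so 114.4 fermi = 114.4 * 1e-15 = 1.144e-13 m. 1 knot = 0.51444444 m/s, so 7.91 knot = 7.91 * 0.51444444 = 4.0692556 m/s. Combine: 1.144e-13 m / 4.0692556 m/s = 2.811325e-14 s. 1 day = 86400 s, so 2.811325e-14 s = 2.811325e-14 / 86400 = 3.2538484e-19 day ≈ 3.254e-19 day (4 s.f.). Final answer: 3.254e-19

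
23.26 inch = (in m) 1 inch = 0.0254 m, so 23.26 inch = 23.26 * 0.0254 = 0.590804 m. Result: 0.590804 m ≈ 0.5908 m (4 s.f.). Final answer: 0.5908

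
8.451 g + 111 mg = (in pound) 0.01888. Check: 1 g = 0.001 kg, so 8.451 g = 8.451 * 0.001 = 0.008451 kg. 1 mg = 1e-06 kg, so 111 mg = 111 * 1e-06 = 0.000111 kg. Sum: 0.008451 + 0.000111 = 0.008562 kg. 1 pound = 0.45359237 kg, so 0.008562 kg = 0.008562 / 0.45359237 = 0.018875979 pound ≈ 0.01888 pound (4 s.f.).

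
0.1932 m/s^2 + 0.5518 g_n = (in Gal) 0.1932 m/s^2 is already in m/s^2. 1 g_n = 9.80665 m/s^2, so 0.5518 g_n = 0.5518 * 9.80665 = 5.4113095 m/s^2. Sum: 0.1932 + 5.4113095 = 5.6045095 m/s^2. 1 Gal = 0.01 m/s^2, so 5.6045095 m/s^2 = 5.6045095 / 0.01 = 560.45095 Gal ≈ 560.5 Gal (4 s.f.). Final answer: 560.5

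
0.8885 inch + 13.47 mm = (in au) 2.409e-13. Check: 1 inch = 0.0254 m, so 0.8885 inch = 0.8885 * 0.0254 = 0.0225679 m. 1 mm = 0.001 m, so 13.47 mm = 13.47 * 0.001 = 0.01347 m. Sum: 0.0225679 + 0.01347 = 0.0360379 m. 1 au = 1.4959787e+11 m, so 0.0360379 m = 0.0360379 / 1.4959787e+11 = 2.4089848e-13 au ≈ 2.409e-13 au (4 s.f.).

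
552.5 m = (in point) 1.566e+06. Check: 1 point = 0.00035277778 m, so 552.5 m = 552.5 / 0.00035277778 = 1566141.7 point ≈ 1.566e+06 point (4 s.f.).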